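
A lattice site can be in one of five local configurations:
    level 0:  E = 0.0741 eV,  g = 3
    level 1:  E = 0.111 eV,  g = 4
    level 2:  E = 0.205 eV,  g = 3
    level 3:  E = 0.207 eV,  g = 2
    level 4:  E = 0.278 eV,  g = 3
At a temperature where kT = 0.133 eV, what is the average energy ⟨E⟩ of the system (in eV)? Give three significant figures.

Eᵢ/kT = 0.55714, 0.83459, 1.5414, 1.5564, 2.0902.
Z = Σ gᵢe^(−Eᵢ/kT) = 3·e^(−0.55714) + 4·e^(−0.83459) + 3·e^(−1.5414) + 2·e^(−1.5564) + 3·e^(−2.0902) = 1.7185 + 1.7362 + 0.64224 + 0.42179 + 0.37099 = 4.8897.
⟨E⟩ = Σ Eᵢ gᵢe^(−Eᵢ/kT) / Z = (0.0741·1.7185 + 0.111·1.7362 + 0.205·0.64224 + 0.207·0.42179 + 0.278·0.37099) / 4.8897 = 0.131 eV.

0.131 eV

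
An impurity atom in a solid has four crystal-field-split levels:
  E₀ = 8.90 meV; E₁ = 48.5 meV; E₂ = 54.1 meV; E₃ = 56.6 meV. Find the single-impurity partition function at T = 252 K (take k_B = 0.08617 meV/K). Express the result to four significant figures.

k_BT = 0.08617 × 252 K = 21.7148 meV.
Eᵢ/kT = 0.409859, 2.23350, 2.49139, 2.60652.
Z = Σ e^(−Eᵢ/kT) = e^(−0.409859) + e^(−2.23350) + e^(−2.49139) + e^(−2.60652) = 0.663744 + 0.107153 + 0.0827948 + 0.0737909 = 0.927483.

Z = 0.9275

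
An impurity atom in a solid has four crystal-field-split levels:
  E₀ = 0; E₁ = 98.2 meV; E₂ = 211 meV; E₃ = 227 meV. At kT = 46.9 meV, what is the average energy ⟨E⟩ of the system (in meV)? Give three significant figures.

Eᵢ/kT = 0, 2.0938, 4.4989, 4.8401.
Z = Σ e^(−Eᵢ/kT) = e^(−0) + e^(−2.0938) + e^(−4.4989) + e^(−4.8401) = 1.0000 + 0.12322 + 0.011121 + 0.0079063 = 1.1422.
⟨E⟩ = Σ Eᵢ e^(−Eᵢ/kT) / Z = (0·1.0000 + 98.2·0.12322 + 211·0.011121 + 227·0.0079063) / 1.1422 = 14.2 meV.

14.2 meV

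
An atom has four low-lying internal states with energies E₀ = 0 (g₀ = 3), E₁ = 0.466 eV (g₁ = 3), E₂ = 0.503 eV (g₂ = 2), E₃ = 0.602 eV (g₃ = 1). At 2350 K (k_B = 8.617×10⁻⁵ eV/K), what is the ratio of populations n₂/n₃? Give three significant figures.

3.26

k_BT = 8.617×10⁻⁵ × 2350 K = 0.20250 eV.
n₂/n₃ = (g₂/g₃) exp[−(E₂−E₃)/kT] = (2/1) × exp(−(-0.099 eV)/(0.20250 eV)) = (2/1) × exp(0.48889) = 3.26.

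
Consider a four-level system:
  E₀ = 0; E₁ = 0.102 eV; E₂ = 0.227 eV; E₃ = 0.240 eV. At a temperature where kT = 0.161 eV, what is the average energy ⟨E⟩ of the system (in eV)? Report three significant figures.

0.0818 eV

Eᵢ/kT = 0, 0.63354, 1.4099, 1.4907.
Z = Σ e^(−Eᵢ/kT) = e^(−0) + e^(−0.63354) + e^(−1.4099) + e^(−1.4907) = 1.0000 + 0.53071 + 0.24417 + 0.22521 = 2.0001.
⟨E⟩ = Σ Eᵢ e^(−Eᵢ/kT) / Z = (0·1.0000 + 0.102·0.53071 + 0.227·0.24417 + 0.240·0.22521) / 2.0001 = 0.0818 eV.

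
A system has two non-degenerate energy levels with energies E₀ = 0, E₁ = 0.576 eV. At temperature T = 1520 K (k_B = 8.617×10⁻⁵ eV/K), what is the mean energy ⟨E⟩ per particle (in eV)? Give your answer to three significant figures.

k_BT = 8.617×10⁻⁵ × 1520 K = 0.13098 eV.
Eᵢ/kT = 0, 4.3976.
Z = Σ e^(−Eᵢ/kT) = e^(−0) + e^(−4.3976) = 1.0000 + 0.012307 = 1.0123.
⟨E⟩ = Σ Eᵢ e^(−Eᵢ/kT) / Z = (0·1.0000 + 0.576·0.012307) / 1.0123 = 0.00700 eV.

0.00700 eV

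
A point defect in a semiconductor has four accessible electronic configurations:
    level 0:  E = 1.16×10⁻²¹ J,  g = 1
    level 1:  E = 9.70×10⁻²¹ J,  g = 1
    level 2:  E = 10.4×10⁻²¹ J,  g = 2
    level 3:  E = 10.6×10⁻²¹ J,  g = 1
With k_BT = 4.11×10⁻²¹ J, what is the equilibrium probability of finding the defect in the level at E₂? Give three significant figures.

Eᵢ/kT = 0.28224, 2.3601, 2.5304, 2.5791.
Z = Σ gᵢe^(−Eᵢ/kT) = 1·e^(−0.28224) + 1·e^(−2.3601) + 2·e^(−2.5304) + 1·e^(−2.5791) = 0.75409 + 0.094411 + 0.15925 + 0.075842 = 1.0836.
P₂ = g₂ e^(−E₂/kT) / Z = 0.15925/1.0836 = 0.147.

0.147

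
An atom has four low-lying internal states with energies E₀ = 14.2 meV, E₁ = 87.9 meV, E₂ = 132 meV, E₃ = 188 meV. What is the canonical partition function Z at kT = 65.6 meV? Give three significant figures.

Eᵢ/kT = 0.21646, 1.3399, 2.0122, 2.8659.
Z = Σ e^(−Eᵢ/kT) = e^(−0.21646) + e^(−1.3399) + e^(−2.0122) + e^(−2.8659) = 0.80536 + 0.26187 + 0.13369 + 0.056932 = 1.2579.

Z = 1.26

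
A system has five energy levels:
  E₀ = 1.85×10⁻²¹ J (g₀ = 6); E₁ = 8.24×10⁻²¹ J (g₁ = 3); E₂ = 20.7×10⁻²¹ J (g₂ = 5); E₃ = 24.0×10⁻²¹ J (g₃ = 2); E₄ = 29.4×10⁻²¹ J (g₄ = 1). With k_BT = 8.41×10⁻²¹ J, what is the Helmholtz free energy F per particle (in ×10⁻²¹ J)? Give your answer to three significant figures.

Eᵢ/kT = 0.21998, 0.97979, 2.4614, 2.8537, 3.4958.
Z = Σ gᵢe^(−Eᵢ/kT) = 6·e^(−0.21998) + 3·e^(−0.97979) + 5·e^(−2.4614) + 2·e^(−2.8537) + 1·e^(−3.4958) = 4.8152 + 1.1262 + 0.42658 + 0.11526 + 0.030324 = 6.5136.
F = −kT ln Z = −8.41 × ln(6.5136) = −8.41 × 1.8739 = -15.8 ×10⁻²¹ J.

-15.8 ×10⁻²¹ J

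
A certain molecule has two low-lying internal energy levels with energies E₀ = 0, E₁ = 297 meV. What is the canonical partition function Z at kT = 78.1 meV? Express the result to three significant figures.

Z = 1.02

Eᵢ/kT = 0, 3.8028.
Z = Σ e^(−Eᵢ/kT) = e^(−0) + e^(−3.8028) = 1.0000 + 0.022308 = 1.0223.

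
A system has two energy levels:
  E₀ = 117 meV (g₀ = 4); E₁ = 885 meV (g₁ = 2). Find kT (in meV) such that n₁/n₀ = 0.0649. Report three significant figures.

376 meV

n₁/n₀ = (g₁/g₀) exp[−(E₁−E₀)/kT] = 0.0649.
⇒ (E₁−E₀)/kT = ln((2/4)/0.0649) = ln(7.7042) = 2.0418.
kT = 768 meV / 2.0418 = 376 meV.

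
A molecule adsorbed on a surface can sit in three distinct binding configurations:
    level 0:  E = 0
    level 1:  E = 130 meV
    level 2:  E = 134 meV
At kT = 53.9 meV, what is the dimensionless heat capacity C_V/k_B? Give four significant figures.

Eᵢ/kT = 0, 2.41187, 2.48609.
Z = Σ e^(−Eᵢ/kT) = e^(−0) + e^(−2.41187) + e^(−2.48609) = 1.00000 + 0.0896475 + 0.0832348 = 1.17288.
⟨E⟩ = 19.4458 meV, ⟨E²⟩ = 2566.00 meV².
C_V/k_B = (⟨E²⟩ − ⟨E⟩²)/(kT)² = (2566.00 − 378.139)/2905.21 = 0.7531.

0.7531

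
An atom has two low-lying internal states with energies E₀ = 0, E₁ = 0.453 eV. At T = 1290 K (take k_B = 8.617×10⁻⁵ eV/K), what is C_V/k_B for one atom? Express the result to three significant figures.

0.273

k_BT = 8.617×10⁻⁵ × 1290 K = 0.11116 eV.
Eᵢ/kT = 0, 4.0752.
Z = Σ e^(−Eᵢ/kT) = e^(−0) + e^(−4.0752) = 1.0000 + 0.016989 = 1.0170.
⟨E⟩ = 0.0075674 eV, ⟨E²⟩ = 0.0034280 eV².
C_V/k_B = (⟨E²⟩ − ⟨E⟩²)/(kT)² = (0.0034280 − 0.000057266)/0.012357 = 0.273.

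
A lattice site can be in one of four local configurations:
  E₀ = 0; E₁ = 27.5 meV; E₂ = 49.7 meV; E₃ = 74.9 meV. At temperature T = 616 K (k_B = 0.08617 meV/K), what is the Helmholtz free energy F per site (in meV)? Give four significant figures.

-42.61 meV

k_BT = 0.08617 × 616 K = 53.0807 meV.
Eᵢ/kT = 0, 0.518079, 0.936310, 1.41106.
Z = Σ e^(−Eᵢ/kT) = e^(−0) + e^(−0.518079) + e^(−0.936310) + e^(−1.41106) = 1.00000 + 0.595664 + 0.392072 + 0.243885 = 2.23162.
F = −kT ln Z = −53.0807 × ln(2.23162) = −53.0807 × 0.802728 = -42.61 meV.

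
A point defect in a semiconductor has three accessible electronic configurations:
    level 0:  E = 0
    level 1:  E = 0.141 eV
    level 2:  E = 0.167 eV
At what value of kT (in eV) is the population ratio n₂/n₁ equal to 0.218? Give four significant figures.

n₂/n₁ = exp[−(E₂−E₁)/kT] = 0.218.
⇒ (E₂−E₁)/kT = ln(1/0.218) = ln(4.58716) = 1.52326.
kT = 0.026 eV / 1.52326 = 0.01707 eV.

0.01707 eV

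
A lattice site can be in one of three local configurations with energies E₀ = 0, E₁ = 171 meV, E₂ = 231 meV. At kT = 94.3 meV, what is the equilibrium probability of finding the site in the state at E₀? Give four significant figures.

0.8004

Eᵢ/kT = 0, 1.81336, 2.44963.
Z = Σ e^(−Eᵢ/kT) = e^(−0) + e^(−1.81336) + e^(−2.44963) = 1.00000 + 0.163105 + 0.0863255 = 1.24943.
P₀ = e^(−E₀/kT) / Z = 1.00000/1.24943 = 0.8004.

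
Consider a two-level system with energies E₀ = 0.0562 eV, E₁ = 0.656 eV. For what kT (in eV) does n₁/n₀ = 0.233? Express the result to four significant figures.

n₁/n₀ = exp[−(E₁−E₀)/kT] = 0.233.
⇒ (E₁−E₀)/kT = ln(1/0.233) = ln(4.29185) = 1.45672.
kT = 0.5998 eV / 1.45672 = 0.4117 eV.

0.4117 eV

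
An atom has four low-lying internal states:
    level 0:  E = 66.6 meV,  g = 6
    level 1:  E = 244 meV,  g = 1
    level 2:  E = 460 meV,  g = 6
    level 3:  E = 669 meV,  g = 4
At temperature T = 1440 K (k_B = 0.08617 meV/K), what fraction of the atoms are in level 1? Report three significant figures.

0.0367

k_BT = 0.08617 × 1440 K = 124.08 meV.
Eᵢ/kT = 0.53675, 1.9665, 3.7073, 5.3917.
Z = Σ gᵢe^(−Eᵢ/kT) = 6·e^(−0.53675) + 1·e^(−1.9665) + 6·e^(−3.7073) + 4·e^(−5.3917) = 3.5079 + 0.13995 + 0.14726 + 0.018217 = 3.8133.
P₁ = g₁ e^(−E₁/kT) / Z = 0.13995/3.8133 = 0.0367.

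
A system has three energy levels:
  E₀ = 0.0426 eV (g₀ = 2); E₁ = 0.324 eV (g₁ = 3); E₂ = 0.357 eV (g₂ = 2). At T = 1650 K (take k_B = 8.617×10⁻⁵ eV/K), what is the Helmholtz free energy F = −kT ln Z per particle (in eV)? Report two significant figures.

k_BT = 8.617×10⁻⁵ × 1650 K = 0.1422 eV.
Eᵢ/kT = 0.2996, 2.278, 2.511.
Z = Σ gᵢe^(−Eᵢ/kT) = 2·e^(−0.2996) + 3·e^(−2.278) + 2·e^(−2.511) = 1.482 + 0.3075 + 0.1624 = 1.952.
F = −kT ln Z = −0.1422 × ln(1.952) = −0.1422 × 0.6689 = -0.095 eV.

-0.095 eV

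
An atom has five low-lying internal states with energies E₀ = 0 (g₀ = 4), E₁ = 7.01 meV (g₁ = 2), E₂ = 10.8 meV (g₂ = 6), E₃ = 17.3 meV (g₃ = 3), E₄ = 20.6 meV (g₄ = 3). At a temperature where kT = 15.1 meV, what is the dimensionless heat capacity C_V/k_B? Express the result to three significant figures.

Eᵢ/kT = 0, 0.46424, 0.71523, 1.1457, 1.3642.
Z = Σ gᵢe^(−Eᵢ/kT) = 4·e^(−0) + 2·e^(−0.46424) + 6·e^(−0.71523) + 3·e^(−1.1457) + 3·e^(−1.3642) = 4.0000 + 1.2572 + 2.9345 + 0.95400 + 0.76676 = 9.9125.
⟨E⟩ = 7.3448 meV, ⟨E²⟩ = 102.39 meV².
C_V/k_B = (⟨E²⟩ − ⟨E⟩²)/(kT)² = (102.39 − 53.946)/228.01 = 0.212.

0.212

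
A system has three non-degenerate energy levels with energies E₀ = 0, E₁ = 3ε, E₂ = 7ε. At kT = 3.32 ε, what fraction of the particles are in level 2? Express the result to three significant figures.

Eᵢ/kT = 0, 0.90361, 2.1084.
Z = Σ e^(−Eᵢ/kT) = e^(−0) + e^(−0.90361) + e^(−2.1084) = 1.0000 + 0.40510 + 0.12143 = 1.5265.
P₂ = e^(−E₂/kT) / Z = 0.12143/1.5265 = 0.0795.

0.0795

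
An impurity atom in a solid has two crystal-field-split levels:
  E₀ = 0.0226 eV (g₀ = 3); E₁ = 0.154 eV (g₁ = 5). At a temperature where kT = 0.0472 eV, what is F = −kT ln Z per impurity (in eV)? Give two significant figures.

Eᵢ/kT = 0.4788, 3.263.
Z = Σ gᵢe^(−Eᵢ/kT) = 3·e^(−0.4788) + 5·e^(−3.263) = 1.859 + 0.1914 = 2.050.
F = −kT ln Z = −0.0472 × ln(2.050) = −0.0472 × 0.7178 = -0.034 eV.

-0.034 eV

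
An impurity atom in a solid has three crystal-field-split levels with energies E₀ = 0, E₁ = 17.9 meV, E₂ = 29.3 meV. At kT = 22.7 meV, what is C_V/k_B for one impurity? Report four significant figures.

Eᵢ/kT = 0, 0.788546, 1.29075.
Z = Σ e^(−Eᵢ/kT) = e^(−0) + e^(−0.788546) + e^(−1.29075) = 1.00000 + 0.454505 + 0.275064 = 1.72957.
⟨E⟩ = 9.36361 meV, ⟨E²⟩ = 220.730 meV².
C_V/k_B = (⟨E²⟩ − ⟨E⟩²)/(kT)² = (220.730 − 87.6772)/515.290 = 0.2582.

0.2582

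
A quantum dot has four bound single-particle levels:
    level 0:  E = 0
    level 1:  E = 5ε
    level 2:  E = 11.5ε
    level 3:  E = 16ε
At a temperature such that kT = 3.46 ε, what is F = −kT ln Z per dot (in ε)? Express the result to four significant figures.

Eᵢ/kT = 0, 1.44509, 3.32370, 4.62428.
Z = Σ e^(−Eᵢ/kT) = e^(−0) + e^(−1.44509) + e^(−3.32370) + e^(−4.62428) = 1.00000 + 0.235725 + 0.0360193 + 0.00981072 = 1.28156.
F = −kT ln Z = −3.46 × ln(1.28156) = −3.46 × 0.248078 = -0.8583 ε.

-0.8583 ε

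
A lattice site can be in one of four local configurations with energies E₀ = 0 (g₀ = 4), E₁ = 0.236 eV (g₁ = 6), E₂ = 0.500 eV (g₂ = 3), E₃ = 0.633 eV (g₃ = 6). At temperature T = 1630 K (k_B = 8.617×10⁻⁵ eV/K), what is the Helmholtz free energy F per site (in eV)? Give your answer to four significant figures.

k_BT = 8.617×10⁻⁵ × 1630 K = 0.140457 eV.
Eᵢ/kT = 0, 1.68023, 3.55981, 4.50672.
Z = Σ gᵢe^(−Eᵢ/kT) = 4·e^(−0) + 6·e^(−1.68023) + 3·e^(−3.55981) + 6·e^(−4.50672) = 4.00000 + 1.11799 + 0.0853327 + 0.0662076 = 5.26953.
F = −kT ln Z = −0.140457 × ln(5.26953) = −0.140457 × 1.66194 = -0.2334 eV.

-0.2334 eV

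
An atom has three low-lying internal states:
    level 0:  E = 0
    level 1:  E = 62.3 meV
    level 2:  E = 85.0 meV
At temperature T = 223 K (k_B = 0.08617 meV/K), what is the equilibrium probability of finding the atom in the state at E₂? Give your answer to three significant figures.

k_BT = 0.08617 × 223 K = 19.216 meV.
Eᵢ/kT = 0, 3.2421, 4.4234.
Z = Σ e^(−Eᵢ/kT) = e^(−0) + e^(−3.2421) + e^(−4.4234) = 1.0000 + 0.039082 + 0.011993 = 1.0511.
P₂ = e^(−E₂/kT) / Z = 0.011993/1.0511 = 0.0114.

0.0114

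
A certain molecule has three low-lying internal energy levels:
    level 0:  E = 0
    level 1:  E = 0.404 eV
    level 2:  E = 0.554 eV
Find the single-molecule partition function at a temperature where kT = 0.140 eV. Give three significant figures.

Eᵢ/kT = 0, 2.8857, 3.9571.
Z = Σ e^(−Eᵢ/kT) = e^(−0) + e^(−2.8857) + e^(−3.9571) = 1.0000 + 0.055816 + 0.019118 = 1.0749.

Z = 1.07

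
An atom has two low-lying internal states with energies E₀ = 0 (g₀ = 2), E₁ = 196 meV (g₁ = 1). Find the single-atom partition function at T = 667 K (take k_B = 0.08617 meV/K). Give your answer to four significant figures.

k_BT = 0.08617 × 667 K = 57.4754 meV.
Eᵢ/kT = 0, 3.41015.
Z = Σ gᵢe^(−Eᵢ/kT) = 2·e^(−0) + 1·e^(−3.41015) = 2.00000 + 0.0330362 = 2.03304.

Z = 2.033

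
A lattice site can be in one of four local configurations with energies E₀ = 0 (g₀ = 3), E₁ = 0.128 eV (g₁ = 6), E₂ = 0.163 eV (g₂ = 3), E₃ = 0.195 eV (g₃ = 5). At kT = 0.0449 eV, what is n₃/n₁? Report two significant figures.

n₃/n₁ = (g₃/g₁) exp[−(E₃−E₁)/kT] = (5/6) × exp(−(0.067 eV)/(0.0449 eV)) = (5/6) × exp(-1.492) = 0.19.

0.19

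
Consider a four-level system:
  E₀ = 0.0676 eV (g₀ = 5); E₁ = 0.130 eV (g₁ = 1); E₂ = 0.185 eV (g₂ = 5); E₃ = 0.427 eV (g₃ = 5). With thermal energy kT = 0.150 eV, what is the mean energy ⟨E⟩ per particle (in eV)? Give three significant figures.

0.124 eV

Eᵢ/kT = 0.45067, 0.86667, 1.2333, 2.8467.
Z = Σ gᵢe^(−Eᵢ/kT) = 5·e^(−0.45067) + 1·e^(−0.86667) + 5·e^(−1.2333) + 5·e^(−2.8467) = 3.1860 + 0.42035 + 1.4566 + 0.29018 = 5.3531.
⟨E⟩ = Σ Eᵢ gᵢe^(−Eᵢ/kT) / Z = (0.0676·3.1860 + 0.130·0.42035 + 0.185·1.4566 + 0.427·0.29018) / 5.3531 = 0.124 eV.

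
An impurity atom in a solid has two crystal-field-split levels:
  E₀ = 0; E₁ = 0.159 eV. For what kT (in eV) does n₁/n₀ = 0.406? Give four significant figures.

n₁/n₀ = exp[−(E₁−E₀)/kT] = 0.406.
⇒ (E₁−E₀)/kT = ln(1/0.406) = ln(2.46305) = 0.901400.
kT = 0.159 eV / 0.901400 = 0.1764 eV.

0.1764 eV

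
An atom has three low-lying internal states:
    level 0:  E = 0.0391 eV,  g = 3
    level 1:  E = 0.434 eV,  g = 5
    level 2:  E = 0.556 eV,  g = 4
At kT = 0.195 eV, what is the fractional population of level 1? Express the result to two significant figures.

Eᵢ/kT = 0.2005, 2.226, 2.851.
Z = Σ gᵢe^(−Eᵢ/kT) = 3·e^(−0.2005) + 5·e^(−2.226) + 4·e^(−2.851) = 2.455 + 0.5398 + 0.2311 = 3.226.
P₁ = g₁ e^(−E₁/kT) / Z = 0.5398/3.226 = 0.17.

0.17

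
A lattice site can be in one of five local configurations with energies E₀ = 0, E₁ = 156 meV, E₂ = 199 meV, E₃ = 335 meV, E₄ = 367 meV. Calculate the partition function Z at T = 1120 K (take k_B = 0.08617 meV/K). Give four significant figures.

Z = 1.379

k_BT = 0.08617 × 1120 K = 96.5104 meV.
Eᵢ/kT = 0, 1.61641, 2.06195, 3.47113, 3.80270.
Z = Σ e^(−Eᵢ/kT) = e^(−0) + e^(−1.61641) + e^(−2.06195) + e^(−3.47113) + e^(−3.80270) = 1.00000 + 0.198610 + 0.127206 + 0.0310819 + 0.0223105 = 1.37921.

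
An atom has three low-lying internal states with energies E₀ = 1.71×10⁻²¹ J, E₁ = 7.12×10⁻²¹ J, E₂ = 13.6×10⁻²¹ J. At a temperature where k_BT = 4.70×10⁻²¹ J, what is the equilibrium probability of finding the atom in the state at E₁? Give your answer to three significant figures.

Eᵢ/kT = 0.36383, 1.5149, 2.8936.
Z = Σ e^(−Eᵢ/kT) = e^(−0.36383) + e^(−1.5149) + e^(−2.8936) = 0.69501 + 0.21983 + 0.055376 = 0.97022.
P₁ = e^(−E₁/kT) / Z = 0.21983/0.97022 = 0.227.

0.227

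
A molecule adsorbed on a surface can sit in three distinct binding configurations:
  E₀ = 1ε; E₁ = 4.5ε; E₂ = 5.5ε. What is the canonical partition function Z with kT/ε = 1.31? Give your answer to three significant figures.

Eᵢ/kT = 0.76336, 3.4351, 4.1985.
Z = Σ e^(−Eᵢ/kT) = e^(−0.76336) + e^(−3.4351) + e^(−4.1985) = 0.46610 + 0.032222 + 0.015018 = 0.51334.

Z = 0.513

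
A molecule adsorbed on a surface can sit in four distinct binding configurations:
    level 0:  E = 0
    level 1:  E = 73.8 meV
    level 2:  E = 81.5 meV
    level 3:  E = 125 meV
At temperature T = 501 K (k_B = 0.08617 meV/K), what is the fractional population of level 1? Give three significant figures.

0.130

k_BT = 0.08617 × 501 K = 43.171 meV.
Eᵢ/kT = 0, 1.7095, 1.8878, 2.8955.
Z = Σ e^(−Eᵢ/kT) = e^(−0) + e^(−1.7095) + e^(−1.8878) + e^(−2.8955) = 1.0000 + 0.18096 + 0.15140 + 0.055271 = 1.3876.
P₁ = e^(−E₁/kT) / Z = 0.18096/1.3876 = 0.130.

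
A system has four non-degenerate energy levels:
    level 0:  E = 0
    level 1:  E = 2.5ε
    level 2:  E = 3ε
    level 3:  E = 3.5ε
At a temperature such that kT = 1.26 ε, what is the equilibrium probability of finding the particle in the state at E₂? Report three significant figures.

0.0716

Eᵢ/kT = 0, 1.9841, 2.3810, 2.7778.
Z = Σ e^(−Eᵢ/kT) = e^(−0) + e^(−1.9841) + e^(−2.3810) + e^(−2.7778) = 1.0000 + 0.13750 + 0.092458 + 0.062175 = 1.2921.
P₂ = e^(−E₂/kT) / Z = 0.092458/1.2921 = 0.0716.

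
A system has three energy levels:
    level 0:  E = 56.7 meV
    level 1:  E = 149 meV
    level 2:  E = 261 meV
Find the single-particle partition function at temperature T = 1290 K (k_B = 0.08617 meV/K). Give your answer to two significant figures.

k_BT = 0.08617 × 1290 K = 111.2 meV.
Eᵢ/kT = 0.5099, 1.340, 2.347.
Z = Σ e^(−Eᵢ/kT) = e^(−0.5099) + e^(−1.340) + e^(−2.347) = 0.6006 + 0.2618 + 0.09566 = 0.9581.

Z = 0.96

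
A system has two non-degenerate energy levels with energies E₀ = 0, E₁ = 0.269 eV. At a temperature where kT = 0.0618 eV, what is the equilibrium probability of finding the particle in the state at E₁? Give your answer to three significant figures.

0.0127

Eᵢ/kT = 0, 4.3528.
Z = Σ e^(−Eᵢ/kT) = e^(−0) + e^(−4.3528) = 1.0000 + 0.012871 = 1.0129.
P₁ = e^(−E₁/kT) / Z = 0.012871/1.0129 = 0.0127.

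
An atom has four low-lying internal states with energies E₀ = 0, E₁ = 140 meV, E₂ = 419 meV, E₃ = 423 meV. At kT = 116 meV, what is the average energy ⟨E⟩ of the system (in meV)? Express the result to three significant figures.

Eᵢ/kT = 0, 1.2069, 3.6121, 3.6466.
Z = Σ e^(−Eᵢ/kT) = e^(−0) + e^(−1.2069) + e^(−3.6121) + e^(−3.6466) = 1.0000 + 0.29912 + 0.026995 + 0.026080 = 1.3522.
⟨E⟩ = Σ Eᵢ e^(−Eᵢ/kT) / Z = (0·1.0000 + 140·0.29912 + 419·0.026995 + 423·0.026080) / 1.3522 = 47.5 meV.

47.5 meV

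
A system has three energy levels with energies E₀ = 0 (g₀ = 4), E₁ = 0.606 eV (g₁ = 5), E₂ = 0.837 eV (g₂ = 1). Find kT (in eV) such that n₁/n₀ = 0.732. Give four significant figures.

1.132 eV

n₁/n₀ = (g₁/g₀) exp[−(E₁−E₀)/kT] = 0.732.
⇒ (E₁−E₀)/kT = ln((5/4)/0.732) = ln(1.70765) = 0.535118.
kT = 0.606 eV / 0.535118 = 1.132 eV.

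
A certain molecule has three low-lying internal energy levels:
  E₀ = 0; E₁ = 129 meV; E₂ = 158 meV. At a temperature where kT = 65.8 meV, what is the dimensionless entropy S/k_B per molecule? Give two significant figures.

Eᵢ/kT = 0, 1.960, 2.401.
Z = Σ e^(−Eᵢ/kT) = e^(−0) + e^(−1.960) + e^(−2.401) = 1.000 + 0.1409 + 0.09063 = 1.232.
⟨E⟩ = Σ EᵢPᵢ = 26.38 meV.
S/k_B = ln Z + ⟨E⟩/kT = ln(1.232) + 26.38/65.8 = 0.2086 + 0.4009 = 0.61.

0.61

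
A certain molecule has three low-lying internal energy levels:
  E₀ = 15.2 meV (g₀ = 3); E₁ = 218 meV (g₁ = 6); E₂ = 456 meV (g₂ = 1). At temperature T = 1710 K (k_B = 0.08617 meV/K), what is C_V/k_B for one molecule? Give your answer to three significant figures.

k_BT = 0.08617 × 1710 K = 147.35 meV.
Eᵢ/kT = 0.10316, 1.4795, 3.0947.
Z = Σ gᵢe^(−Eᵢ/kT) = 3·e^(−0.10316) + 6·e^(−1.4795) + 1·e^(−3.0947) = 2.7059 + 1.3665 + 0.045289 = 4.1177.
⟨E⟩ = 87.349 meV, ⟨E²⟩ = 18210 meV².
C_V/k_B = (⟨E²⟩ − ⟨E⟩²)/(kT)² = (18210 − 7629.8)/21712 = 0.487.

0.487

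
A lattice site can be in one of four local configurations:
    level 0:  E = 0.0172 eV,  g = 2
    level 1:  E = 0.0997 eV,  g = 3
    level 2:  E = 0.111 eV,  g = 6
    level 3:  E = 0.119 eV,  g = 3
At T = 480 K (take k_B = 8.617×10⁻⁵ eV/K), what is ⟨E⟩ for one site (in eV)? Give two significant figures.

0.053 eV

k_BT = 8.617×10⁻⁵ × 480 K = 0.04136 eV.
Eᵢ/kT = 0.4159, 2.411, 2.684, 2.877.
Z = Σ gᵢe^(−Eᵢ/kT) = 2·e^(−0.4159) + 3·e^(−2.411) + 6·e^(−2.684) + 3·e^(−2.877) = 1.319 + 0.2692 + 0.4097 + 0.1689 = 2.167.
⟨E⟩ = Σ Eᵢ gᵢe^(−Eᵢ/kT) / Z = (0.0172·1.319 + 0.0997·0.2692 + 0.111·0.4097 + 0.119·0.1689) / 2.167 = 0.053 eV.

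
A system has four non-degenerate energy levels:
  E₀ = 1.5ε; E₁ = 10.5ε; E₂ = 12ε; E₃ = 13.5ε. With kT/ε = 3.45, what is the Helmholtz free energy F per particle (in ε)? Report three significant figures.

1.01 ε

Eᵢ/kT = 0.43478, 3.0435, 3.4783, 3.9130.
Z = Σ e^(−Eᵢ/kT) = e^(−0.43478) + e^(−3.0435) + e^(−3.4783) + e^(−3.9130) = 0.64741 + 0.047668 + 0.030860 + 0.019980 = 0.74592.
F = −kT ln Z = −3.45 × ln(0.74592) = −3.45 × -0.29314 = 1.01 ε.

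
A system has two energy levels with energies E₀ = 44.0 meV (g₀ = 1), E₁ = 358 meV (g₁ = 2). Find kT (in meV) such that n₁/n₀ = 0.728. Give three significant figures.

311 meV

n₁/n₀ = (g₁/g₀) exp[−(E₁−E₀)/kT] = 0.728.
⇒ (E₁−E₀)/kT = ln((2/1)/0.728) = ln(2.7473) = 1.0106.
kT = 314.0 meV / 1.0106 = 311 meV.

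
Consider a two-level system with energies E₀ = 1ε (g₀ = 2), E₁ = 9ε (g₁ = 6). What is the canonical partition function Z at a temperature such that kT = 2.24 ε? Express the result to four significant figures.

Z = 1.388

Eᵢ/kT = 0.446429, 4.01786.
Z = Σ gᵢe^(−Eᵢ/kT) = 2·e^(−0.446429) + 6·e^(−4.01786) = 1.27982 + 0.107949 = 1.38777.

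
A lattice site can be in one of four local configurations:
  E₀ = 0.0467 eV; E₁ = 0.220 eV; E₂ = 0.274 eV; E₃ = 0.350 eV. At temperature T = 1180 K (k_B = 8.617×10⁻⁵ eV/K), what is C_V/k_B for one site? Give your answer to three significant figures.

k_BT = 8.617×10⁻⁵ × 1180 K = 0.10168 eV.
Eᵢ/kT = 0.45928, 2.1637, 2.6947, 3.4422.
Z = Σ e^(−Eᵢ/kT) = e^(−0.45928) + e^(−2.1637) + e^(−2.6947) + e^(−3.4422) = 0.63174 + 0.11490 + 0.067563 + 0.031994 = 0.84620.
⟨E⟩ = 0.099847 eV, ⟨E²⟩ = 0.018826 eV².
C_V/k_B = (⟨E²⟩ − ⟨E⟩²)/(kT)² = (0.018826 − 0.0099694)/0.010339 = 0.857.

0.857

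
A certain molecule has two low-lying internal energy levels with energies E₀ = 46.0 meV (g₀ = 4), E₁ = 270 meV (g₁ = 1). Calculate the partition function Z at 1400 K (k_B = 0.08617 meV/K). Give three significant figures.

k_BT = 0.08617 × 1400 K = 120.64 meV.
Eᵢ/kT = 0.38130, 2.2381.
Z = Σ gᵢe^(−Eᵢ/kT) = 4·e^(−0.38130) + 1·e^(−2.2381) = 2.7319 + 0.10666 = 2.8386.

Z = 2.84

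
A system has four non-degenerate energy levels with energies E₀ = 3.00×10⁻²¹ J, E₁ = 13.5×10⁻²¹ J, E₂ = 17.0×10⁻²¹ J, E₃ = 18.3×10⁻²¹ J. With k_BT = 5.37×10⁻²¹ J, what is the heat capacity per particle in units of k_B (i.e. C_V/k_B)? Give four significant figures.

0.9399

Eᵢ/kT = 0.558659, 2.51397, 3.16574, 3.40782.
Z = Σ e^(−Eᵢ/kT) = e^(−0.558659) + e^(−2.51397) + e^(−3.16574) + e^(−3.40782) = 0.571976 + 0.0809462 + 0.0421829 + 0.0331133 = 0.728218.
⟨E⟩ = 5.67383, ⟨E²⟩ = 59.2960.
C_V/k_B = (⟨E²⟩ − ⟨E⟩²)/(kT)² = (59.2960 − 32.1923)/28.8369 = 0.9399.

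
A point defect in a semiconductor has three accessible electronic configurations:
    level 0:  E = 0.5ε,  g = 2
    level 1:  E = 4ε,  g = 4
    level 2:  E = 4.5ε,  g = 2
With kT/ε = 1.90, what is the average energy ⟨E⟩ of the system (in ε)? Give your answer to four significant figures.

Eᵢ/kT = 0.263158, 2.10526, 2.36842.
Z = Σ gᵢe^(−Eᵢ/kT) = 2·e^(−0.263158) + 4·e^(−2.10526) + 2·e^(−2.36842) = 1.53724 + 0.487256 + 0.187257 = 2.21175.
⟨E⟩ = Σ Eᵢ gᵢe^(−Eᵢ/kT) / Z = (0.5·1.53724 + 4·0.487256 + 4.5·0.187257) / 2.21175 = 1.610 ε.

1.610 ε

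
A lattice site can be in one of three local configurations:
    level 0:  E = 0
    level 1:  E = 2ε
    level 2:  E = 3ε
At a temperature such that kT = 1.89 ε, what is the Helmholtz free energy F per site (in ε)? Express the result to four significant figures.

-0.8302 ε

Eᵢ/kT = 0, 1.05820, 1.58730.
Z = Σ e^(−Eᵢ/kT) = e^(−0) + e^(−1.05820) + e^(−1.58730) = 1.00000 + 0.347080 + 0.204477 = 1.55156.
F = −kT ln Z = −1.89 × ln(1.55156) = −1.89 × 0.439261 = -0.8302 ε.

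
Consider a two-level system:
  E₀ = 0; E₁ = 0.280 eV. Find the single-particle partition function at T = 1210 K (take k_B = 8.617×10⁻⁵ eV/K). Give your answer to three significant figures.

Z = 1.07

k_BT = 8.617×10⁻⁵ × 1210 K = 0.10427 eV.
Eᵢ/kT = 0, 2.6853.
Z = Σ e^(−Eᵢ/kT) = e^(−0) + e^(−2.6853) = 1.0000 + 0.068201 = 1.0682.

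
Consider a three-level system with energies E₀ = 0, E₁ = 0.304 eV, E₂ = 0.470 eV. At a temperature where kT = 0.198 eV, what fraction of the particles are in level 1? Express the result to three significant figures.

0.165

Eᵢ/kT = 0, 1.5354, 2.3737.
Z = Σ e^(−Eᵢ/kT) = e^(−0) + e^(−1.5354) + e^(−2.3737) = 1.0000 + 0.21537 + 0.093135 = 1.3085.
P₁ = e^(−E₁/kT) / Z = 0.21537/1.3085 = 0.165.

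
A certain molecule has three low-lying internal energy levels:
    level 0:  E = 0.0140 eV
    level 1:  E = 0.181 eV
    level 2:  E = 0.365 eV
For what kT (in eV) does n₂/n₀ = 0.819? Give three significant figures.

1.76 eV

n₂/n₀ = exp[−(E₂−E₀)/kT] = 0.819.
⇒ (E₂−E₀)/kT = ln(1/0.819) = ln(1.2210) = 0.19967.
kT = 0.3510 eV / 0.19967 = 1.76 eV.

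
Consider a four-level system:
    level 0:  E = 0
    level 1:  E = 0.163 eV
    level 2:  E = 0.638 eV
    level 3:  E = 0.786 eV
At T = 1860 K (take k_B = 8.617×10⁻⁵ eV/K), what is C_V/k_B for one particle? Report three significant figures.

k_BT = 8.617×10⁻⁵ × 1860 K = 0.16028 eV.
Eᵢ/kT = 0, 1.0170, 3.9805, 4.9039.
Z = Σ e^(−Eᵢ/kT) = e^(−0) + e^(−1.0170) + e^(−3.9805) + e^(−4.9039) = 1.0000 + 0.36168 + 0.018676 + 0.0074176 = 1.3878.
⟨E⟩ = 0.055267 eV, ⟨E²⟩ = 0.015704 eV².
C_V/k_B = (⟨E²⟩ − ⟨E⟩²)/(kT)² = (0.015704 − 0.0030544)/0.025690 = 0.492.

0.492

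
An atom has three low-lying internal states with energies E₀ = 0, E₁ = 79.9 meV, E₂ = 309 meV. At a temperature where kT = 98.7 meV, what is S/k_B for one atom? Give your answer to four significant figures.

Eᵢ/kT = 0, 0.809524, 3.13070.
Z = Σ e^(−Eᵢ/kT) = e^(−0) + e^(−0.809524) + e^(−3.13070) = 1.00000 + 0.445070 + 0.0436872 = 1.48876.
⟨E⟩ = Σ EᵢPᵢ = 32.9539 meV.
S/k_B = ln Z + ⟨E⟩/kT = ln(1.48876) + 32.9539/98.7 = 0.397944 + 0.333879 = 0.7318.

0.7318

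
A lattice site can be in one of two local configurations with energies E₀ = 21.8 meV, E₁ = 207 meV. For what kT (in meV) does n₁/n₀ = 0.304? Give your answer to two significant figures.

n₁/n₀ = exp[−(E₁−E₀)/kT] = 0.304.
⇒ (E₁−E₀)/kT = ln(1/0.304) = ln(3.289) = 1.191.
kT = 185.2 meV / 1.191 = 160 meV.

160 meV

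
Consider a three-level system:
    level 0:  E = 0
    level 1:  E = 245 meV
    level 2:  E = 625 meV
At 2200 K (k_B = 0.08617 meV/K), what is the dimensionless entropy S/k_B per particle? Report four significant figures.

k_BT = 0.08617 × 2200 K = 189.574 meV.
Eᵢ/kT = 0, 1.29237, 3.29687.
Z = Σ e^(−Eᵢ/kT) = e^(−0) + e^(−1.29237) + e^(−3.29687) = 1.00000 + 0.274619 + 0.0369988 = 1.31162.
⟨E⟩ = Σ EᵢPᵢ = 68.9269 meV.
S/k_B = ln Z + ⟨E⟩/kT = ln(1.31162) + 68.9269/189.574 = 0.271263 + 0.363588 = 0.6349.

0.6349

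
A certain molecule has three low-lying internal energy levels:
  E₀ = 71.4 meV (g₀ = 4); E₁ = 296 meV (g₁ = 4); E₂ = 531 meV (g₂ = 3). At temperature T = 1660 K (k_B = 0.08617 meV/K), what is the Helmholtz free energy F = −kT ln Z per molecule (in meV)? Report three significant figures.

k_BT = 0.08617 × 1660 K = 143.04 meV.
Eᵢ/kT = 0.49916, 2.0694, 3.7122.
Z = Σ gᵢe^(−Eᵢ/kT) = 4·e^(−0.49916) + 4·e^(−2.0694) + 3·e^(−3.7122) = 2.4282 + 0.50505 + 0.073271 = 3.0065.
F = −kT ln Z = −143.04 × ln(3.0065) = −143.04 × 1.1008 = -157 meV.

-157 meV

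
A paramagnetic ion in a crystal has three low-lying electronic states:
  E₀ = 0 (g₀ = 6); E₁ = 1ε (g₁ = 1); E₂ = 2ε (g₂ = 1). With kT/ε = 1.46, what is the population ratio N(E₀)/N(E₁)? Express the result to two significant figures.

12

n₀/n₁ = (g₀/g₁) exp[−(E₀−E₁)/kT] = (6/1) × exp(−(-1ε)/(1.46ε)) = (6/1) × exp(0.6849) = 12.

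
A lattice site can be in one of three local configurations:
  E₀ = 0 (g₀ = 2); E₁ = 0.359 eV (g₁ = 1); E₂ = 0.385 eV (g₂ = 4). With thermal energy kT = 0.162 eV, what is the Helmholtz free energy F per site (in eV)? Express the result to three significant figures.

-0.147 eV

Eᵢ/kT = 0, 2.2160, 2.3765.
Z = Σ gᵢe^(−Eᵢ/kT) = 2·e^(−0) + 1·e^(−2.2160) + 4·e^(−2.3765) = 2.0000 + 0.10904 + 0.37150 = 2.4805.
F = −kT ln Z = −0.162 × ln(2.4805) = −0.162 × 0.90846 = -0.147 eV.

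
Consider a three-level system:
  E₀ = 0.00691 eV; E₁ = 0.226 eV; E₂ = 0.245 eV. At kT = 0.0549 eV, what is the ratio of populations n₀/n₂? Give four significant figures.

76.46

n₀/n₂ = exp[−(E₀−E₂)/kT] = exp(−(-0.23809 eV)/(0.0549 eV)) = exp(4.33679) = 76.46.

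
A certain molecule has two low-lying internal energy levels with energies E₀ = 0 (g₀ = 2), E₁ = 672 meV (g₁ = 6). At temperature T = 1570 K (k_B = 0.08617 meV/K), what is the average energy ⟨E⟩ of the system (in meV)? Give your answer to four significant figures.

13.75 meV

k_BT = 0.08617 × 1570 K = 135.287 meV.
Eᵢ/kT = 0, 4.96722.
Z = Σ gᵢe^(−Eᵢ/kT) = 2·e^(−0) + 6·e^(−4.96722) = 2.00000 + 0.0417749 = 2.04177.
⟨E⟩ = Σ Eᵢ gᵢe^(−Eᵢ/kT) / Z = (0·2.00000 + 672·0.0417749) / 2.04177 = 13.75 meV.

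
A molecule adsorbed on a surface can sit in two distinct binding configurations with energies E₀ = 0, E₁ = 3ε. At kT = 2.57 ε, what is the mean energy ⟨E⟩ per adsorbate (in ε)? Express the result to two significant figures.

0.71 ε

Eᵢ/kT = 0, 1.167.
Z = Σ e^(−Eᵢ/kT) = e^(−0) + e^(−1.167) = 1.000 + 0.3113 = 1.311.
⟨E⟩ = Σ Eᵢ e^(−Eᵢ/kT) / Z = (0·1.000 + 3·0.3113) / 1.311 = 0.71 ε.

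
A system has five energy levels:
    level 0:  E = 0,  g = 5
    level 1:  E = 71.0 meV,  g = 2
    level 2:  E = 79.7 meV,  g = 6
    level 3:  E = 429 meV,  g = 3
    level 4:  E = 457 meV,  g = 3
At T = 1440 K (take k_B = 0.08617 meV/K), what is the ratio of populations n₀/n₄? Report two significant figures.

66

k_BT = 0.08617 × 1440 K = 124.1 meV.
n₀/n₄ = (g₀/g₄) exp[−(E₀−E₄)/kT] = (5/3) × exp(−(-457 meV)/(124.1 meV)) = (5/3) × exp(3.683) = 66.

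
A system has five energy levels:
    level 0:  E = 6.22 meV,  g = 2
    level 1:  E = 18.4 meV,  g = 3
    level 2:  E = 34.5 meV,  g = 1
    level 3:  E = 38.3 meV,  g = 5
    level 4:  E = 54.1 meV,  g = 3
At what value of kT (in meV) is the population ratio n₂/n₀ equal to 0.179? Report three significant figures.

27.5 meV

n₂/n₀ = (g₂/g₀) exp[−(E₂−E₀)/kT] = 0.179.
⇒ (E₂−E₀)/kT = ln((1/2)/0.179) = ln(2.7933) = 1.0272.
kT = 28.28 meV / 1.0272 = 27.5 meV.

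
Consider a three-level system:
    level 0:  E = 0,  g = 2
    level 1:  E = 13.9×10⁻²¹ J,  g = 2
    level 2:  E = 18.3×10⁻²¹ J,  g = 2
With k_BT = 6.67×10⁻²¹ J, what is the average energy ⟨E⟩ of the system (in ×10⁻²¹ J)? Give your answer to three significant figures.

2.45 ×10⁻²¹ J

Eᵢ/kT = 0, 2.0840, 2.7436.
Z = Σ gᵢe^(−Eᵢ/kT) = 2·e^(−0) + 2·e^(−2.0840) + 2·e^(−2.7436) = 2.0000 + 0.24886 + 0.12868 = 2.3775.
⟨E⟩ = Σ Eᵢ gᵢe^(−Eᵢ/kT) / Z = (0·2.0000 + 13.9·0.24886 + 18.3·0.12868) / 2.3775 = 2.45 ×10⁻²¹ J.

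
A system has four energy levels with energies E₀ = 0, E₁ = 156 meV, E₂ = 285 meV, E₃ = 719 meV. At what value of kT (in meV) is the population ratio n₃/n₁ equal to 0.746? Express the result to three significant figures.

1920 meV

n₃/n₁ = exp[−(E₃−E₁)/kT] = 0.746.
⇒ (E₃−E₁)/kT = ln(1/0.746) = ln(1.3405) = 0.29304.
kT = 563 meV / 0.29304 = 1920 meV.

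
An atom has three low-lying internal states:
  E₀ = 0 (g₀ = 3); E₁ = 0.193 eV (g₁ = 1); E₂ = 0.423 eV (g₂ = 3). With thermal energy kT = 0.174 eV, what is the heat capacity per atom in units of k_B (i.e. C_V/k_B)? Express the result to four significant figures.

Eᵢ/kT = 0, 1.10920, 2.43103.
Z = Σ gᵢe^(−Eᵢ/kT) = 3·e^(−0) + 1·e^(−1.10920) + 3·e^(−2.43103) = 3.00000 + 0.329823 + 0.263839 = 3.59366.
⟨E⟩ = 0.0487691 eV, ⟨E²⟩ = 0.0165553 eV².
C_V/k_B = (⟨E²⟩ − ⟨E⟩²)/(kT)² = (0.0165553 − 0.00237843)/0.0302760 = 0.4683.

0.4683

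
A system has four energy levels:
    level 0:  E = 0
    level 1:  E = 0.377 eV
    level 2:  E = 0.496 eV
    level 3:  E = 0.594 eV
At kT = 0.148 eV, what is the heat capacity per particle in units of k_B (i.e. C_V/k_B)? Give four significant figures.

Eᵢ/kT = 0, 2.54730, 3.35135, 4.01351.
Z = Σ e^(−Eᵢ/kT) = e^(−0) + e^(−2.54730) + e^(−3.35135) + e^(−4.01351) = 1.00000 + 0.0782928 + 0.0350370 + 0.0180699 = 1.13140.
⟨E⟩ = 0.0509354 eV, ⟨E²⟩ = 0.0230891 eV².
C_V/k_B = (⟨E²⟩ − ⟨E⟩²)/(kT)² = (0.0230891 − 0.00259441)/0.0219040 = 0.9357.

0.9357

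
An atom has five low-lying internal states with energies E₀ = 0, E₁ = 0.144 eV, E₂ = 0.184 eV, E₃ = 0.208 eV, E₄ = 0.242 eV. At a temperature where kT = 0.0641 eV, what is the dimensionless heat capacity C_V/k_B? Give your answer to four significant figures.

1.169

Eᵢ/kT = 0, 2.24649, 2.87051, 3.24493, 3.77535.
Z = Σ e^(−Eᵢ/kT) = e^(−0) + e^(−2.24649) + e^(−2.87051) + e^(−3.24493) + e^(−3.77535) = 1.00000 + 0.105770 + 0.0566700 + 0.0389713 + 0.0229291 = 1.22434.
⟨E⟩ = 0.0321096 eV, ⟨E²⟩ = 0.00583232 eV².
C_V/k_B = (⟨E²⟩ − ⟨E⟩²)/(kT)² = (0.00583232 − 0.00103103)/0.00410881 = 1.169.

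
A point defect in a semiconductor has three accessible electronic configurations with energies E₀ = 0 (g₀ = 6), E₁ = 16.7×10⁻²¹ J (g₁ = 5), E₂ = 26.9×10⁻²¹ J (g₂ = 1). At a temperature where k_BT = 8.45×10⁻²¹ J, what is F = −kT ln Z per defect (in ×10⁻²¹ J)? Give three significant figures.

-16.1 ×10⁻²¹ J

Eᵢ/kT = 0, 1.9763, 3.1834.
Z = Σ gᵢe^(−Eᵢ/kT) = 6·e^(−0) + 5·e^(−1.9763) + 1·e^(−3.1834) = 6.0000 + 0.69291 + 0.041445 = 6.7344.
F = −kT ln Z = −8.45 × ln(6.7344) = −8.45 × 1.9072 = -16.1 ×10⁻²¹ J.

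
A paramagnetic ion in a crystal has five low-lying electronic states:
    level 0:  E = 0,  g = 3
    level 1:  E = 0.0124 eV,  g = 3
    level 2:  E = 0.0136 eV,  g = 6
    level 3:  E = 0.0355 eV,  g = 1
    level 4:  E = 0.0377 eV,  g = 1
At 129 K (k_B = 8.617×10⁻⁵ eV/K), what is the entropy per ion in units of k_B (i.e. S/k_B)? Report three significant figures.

2.36

k_BT = 8.617×10⁻⁵ × 129 K = 0.011116 eV.
Eᵢ/kT = 0, 1.1155, 1.2235, 3.1936, 3.3915.
Z = Σ gᵢe^(−Eᵢ/kT) = 3·e^(−0) + 3·e^(−1.1155) + 6·e^(−1.2235) + 1·e^(−3.1936) + 1·e^(−3.3915) = 3.0000 + 0.98325 + 1.7652 + 0.041024 + 0.033658 = 5.8231.
⟨E⟩ = Σ EᵢPᵢ = 0.0066845 eV.
S/k_B = ln Z + ⟨E⟩/kT = ln(5.8231) + 0.0066845/0.011116 = 1.7618 + 0.60134 = 2.36.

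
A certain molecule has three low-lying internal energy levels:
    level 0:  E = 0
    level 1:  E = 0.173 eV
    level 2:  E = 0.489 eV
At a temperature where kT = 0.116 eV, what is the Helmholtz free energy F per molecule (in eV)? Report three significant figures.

-0.0249 eV

Eᵢ/kT = 0, 1.4914, 4.2155.
Z = Σ e^(−Eᵢ/kT) = e^(−0) + e^(−1.4914) + e^(−4.2155) = 1.0000 + 0.22506 + 0.014765 = 1.2398.
F = −kT ln Z = −0.116 × ln(1.2398) = −0.116 × 0.21495 = -0.0249 eV.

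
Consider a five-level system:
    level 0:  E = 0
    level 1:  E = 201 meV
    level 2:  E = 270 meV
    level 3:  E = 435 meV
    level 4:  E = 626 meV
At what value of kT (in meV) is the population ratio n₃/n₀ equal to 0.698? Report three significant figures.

n₃/n₀ = exp[−(E₃−E₀)/kT] = 0.698.
⇒ (E₃−E₀)/kT = ln(1/0.698) = ln(1.4327) = 0.35956.
kT = 435 meV / 0.35956 = 1210 meV.

1210 meV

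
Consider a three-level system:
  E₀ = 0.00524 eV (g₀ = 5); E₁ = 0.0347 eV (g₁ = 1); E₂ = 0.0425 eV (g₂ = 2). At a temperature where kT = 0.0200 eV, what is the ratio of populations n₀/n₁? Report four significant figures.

n₀/n₁ = (g₀/g₁) exp[−(E₀−E₁)/kT] = (5/1) × exp(−(-0.02946 eV)/(0.0200 eV)) = (5/1) × exp(1.47300) = 21.81.

21.81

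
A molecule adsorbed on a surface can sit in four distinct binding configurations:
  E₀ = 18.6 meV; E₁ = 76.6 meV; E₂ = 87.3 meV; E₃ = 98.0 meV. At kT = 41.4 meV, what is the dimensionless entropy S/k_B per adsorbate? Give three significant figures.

Eᵢ/kT = 0.44928, 1.8502, 2.1087, 2.3671.
Z = Σ e^(−Eᵢ/kT) = e^(−0.44928) + e^(−1.8502) + e^(−2.1087) + e^(−2.3671) = 0.63809 + 0.15721 + 0.12140 + 0.093752 = 1.0105.
⟨E⟩ = Σ EᵢPᵢ = 43.243 meV.
S/k_B = ln Z + ⟨E⟩/kT = ln(1.0105) + 43.243/41.4 = 0.010445 + 1.0445 = 1.05.

1.05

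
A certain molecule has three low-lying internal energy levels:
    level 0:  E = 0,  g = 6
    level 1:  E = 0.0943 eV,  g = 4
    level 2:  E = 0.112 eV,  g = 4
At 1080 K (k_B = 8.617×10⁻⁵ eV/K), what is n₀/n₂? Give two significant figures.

k_BT = 8.617×10⁻⁵ × 1080 K = 0.09306 eV.
n₀/n₂ = (g₀/g₂) exp[−(E₀−E₂)/kT] = (6/4) × exp(−(-0.112 eV)/(0.09306 eV)) = (6/4) × exp(1.204) = 5.0.

5.0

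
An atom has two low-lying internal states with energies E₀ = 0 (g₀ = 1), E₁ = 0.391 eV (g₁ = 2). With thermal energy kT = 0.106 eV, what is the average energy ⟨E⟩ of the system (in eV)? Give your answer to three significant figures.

Eᵢ/kT = 0, 3.6887.
Z = Σ gᵢe^(−Eᵢ/kT) = 1·e^(−0) + 2·e^(−3.6887) = 1.0000 + 0.050009 = 1.0500.
⟨E⟩ = Σ Eᵢ gᵢe^(−Eᵢ/kT) / Z = (0·1.0000 + 0.391·0.050009) / 1.0500 = 0.0186 eV.

0.0186 eV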